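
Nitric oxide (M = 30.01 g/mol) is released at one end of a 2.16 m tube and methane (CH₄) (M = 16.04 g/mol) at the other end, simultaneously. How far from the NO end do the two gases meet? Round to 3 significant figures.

0.912 m

In equal time, each gas travels a distance ∝ its rate ∝ 1/√M, so d_NO/d_CH₄ = √(M_CH₄/M_NO) = √(16.04/30.01) = 0.7311.
With d_NO + d_CH₄ = 2.16 m, d_CH₄ = 2.16/(1 + 0.7311) = 1.248 m.
d_NO = 2.16 − 1.248 = 0.912 m.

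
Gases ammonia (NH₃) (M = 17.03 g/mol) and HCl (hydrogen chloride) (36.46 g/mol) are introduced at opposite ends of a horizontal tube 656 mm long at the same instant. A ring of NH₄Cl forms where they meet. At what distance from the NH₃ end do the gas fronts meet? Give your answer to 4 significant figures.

389.7 mm

Distances travelled in equal time are proportional to diffusion rates, so d_NH₃/d_HCl = √(M_HCl/M_NH₃) = √(36.46/17.03) = 1.463.
With d_NH₃ + d_HCl = 656 mm, d_HCl = 656/(1 + 1.463) = 266.3 mm.
d_NH₃ = 656 − 266.3 = 389.7 mm.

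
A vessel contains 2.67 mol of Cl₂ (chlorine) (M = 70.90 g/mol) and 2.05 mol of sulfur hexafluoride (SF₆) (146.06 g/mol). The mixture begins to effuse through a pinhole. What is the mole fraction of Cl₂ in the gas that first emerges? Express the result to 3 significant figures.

0.651

Rate_i ∝ x_i/√M_i (Graham's law weighted by mole fraction), so the effusate composition follows n_i/√M_i.
So x_Cl₂ in the escaping gas = (n_Cl₂/√M_Cl₂) / Σ(n_i/√M_i)
= (2.67/√70.90) / (2.67/√70.90 + 2.05/√146.06) = 0.3171/(0.3171 + 0.1696) = 0.651.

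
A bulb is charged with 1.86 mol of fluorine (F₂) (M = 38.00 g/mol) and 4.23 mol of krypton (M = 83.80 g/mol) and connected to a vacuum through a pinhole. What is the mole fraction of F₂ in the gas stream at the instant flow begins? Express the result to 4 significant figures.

0.3950

Each component's effusion rate ∝ (its partial pressure)·(1/√M) ∝ n_i/√M_i.
x_F₂(eff) = (n_F₂/√M_F₂) / (n_F₂/√M_F₂ + n_Kr/√M_Kr)
= (1.86/√38.00) / (1.86/√38.00 + 4.23/√83.80) = 0.3017/(0.3017 + 0.4621) = 0.3950.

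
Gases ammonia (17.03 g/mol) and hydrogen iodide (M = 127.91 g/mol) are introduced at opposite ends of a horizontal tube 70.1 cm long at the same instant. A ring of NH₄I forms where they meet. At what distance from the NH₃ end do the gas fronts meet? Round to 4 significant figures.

51.36 cm

The fronts meet when d_NH₃ + d_HI = L with d_NH₃/d_HI = √(M_HI/M_NH₃) (Graham's law). Here √(M_HI/M_NH₃) = √(127.91/17.03) = 2.741.
With d_NH₃ + d_HI = 70.1 cm, d_HI = 70.1/(1 + 2.741) = 18.74 cm.
d_NH₃ = 70.1 − 18.74 = 51.36 cm.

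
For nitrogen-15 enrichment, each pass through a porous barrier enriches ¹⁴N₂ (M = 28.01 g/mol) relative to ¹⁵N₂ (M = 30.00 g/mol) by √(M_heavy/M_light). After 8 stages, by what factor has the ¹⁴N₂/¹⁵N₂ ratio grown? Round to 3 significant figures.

Each stage multiplies the ratio by α = √(30.00/28.01), so after 8 stages the overall factor is α^8 = (30.00/28.01)^(8/2).
= 1.07105^4 = 1.32.

1.32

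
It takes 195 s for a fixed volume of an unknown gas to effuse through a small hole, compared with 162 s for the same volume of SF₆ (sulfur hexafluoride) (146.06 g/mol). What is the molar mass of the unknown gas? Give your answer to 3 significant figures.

By Graham's law, t_X/t_SF₆ = √(M_X/M_SF₆).
195/162 = 1.204 = √(M_X/146.06)
M_X = 146.06 × 1.204² = 146.06 × 1.449 = 212 g/mol

212 g/mol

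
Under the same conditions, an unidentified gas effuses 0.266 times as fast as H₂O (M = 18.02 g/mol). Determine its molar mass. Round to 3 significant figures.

By Graham's law, rate_X/rate_H₂O = √(M_H₂O/M_X).
0.266 = √(18.02/M_X)
M_X = 18.02 / 0.266² = 18.02 / 0.07076 = 255 g/mol

255 g/mol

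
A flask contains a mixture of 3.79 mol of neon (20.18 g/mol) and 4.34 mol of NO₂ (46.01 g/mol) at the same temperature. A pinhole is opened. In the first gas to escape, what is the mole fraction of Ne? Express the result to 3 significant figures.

Effusion rate of each component ∝ n_i/√M_i (partial pressure × 1/√M).
x_Ne(eff) = (n_Ne/√M_Ne) / (n_Ne/√M_Ne + n_NO₂/√M_NO₂)
= (3.79/√20.18) / (3.79/√20.18 + 4.34/√46.01) = 0.8437/(0.8437 + 0.6398) = 0.569.

0.569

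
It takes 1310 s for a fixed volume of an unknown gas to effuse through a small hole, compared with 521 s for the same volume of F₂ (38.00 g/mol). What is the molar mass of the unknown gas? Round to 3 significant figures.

From Graham's law, t_X/t_F₂ = √(M_X/M_F₂).
1310/521 = 2.514 = √(M_X/38.00)
M_X = 38.00 × 2.514² = 38.00 × 6.322 = 240 g/mol

240 g/mol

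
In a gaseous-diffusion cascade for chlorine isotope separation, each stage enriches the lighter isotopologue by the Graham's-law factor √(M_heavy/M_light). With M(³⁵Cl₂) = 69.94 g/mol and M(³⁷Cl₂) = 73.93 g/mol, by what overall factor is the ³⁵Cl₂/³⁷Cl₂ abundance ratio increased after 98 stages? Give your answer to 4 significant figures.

15.16

The single-stage factor is √(M_heavy/M_light), so 98 stages give [√(73.93/69.94)]^98 = (73.93/69.94)^(98/2).
= 1.05705^49 = 15.16.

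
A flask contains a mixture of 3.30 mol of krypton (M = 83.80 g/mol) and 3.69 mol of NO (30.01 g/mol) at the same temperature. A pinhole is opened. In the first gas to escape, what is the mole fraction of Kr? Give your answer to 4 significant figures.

0.3486

Each component's effusion rate ∝ (its partial pressure)·(1/√M) ∝ n_i/√M_i.
Mole fraction of Kr in the effusate = (n_Kr/√M_Kr) / (n_Kr/√M_Kr + n_NO/√M_NO)
= (3.30/√83.80) / (3.30/√83.80 + 3.69/√30.01) = 0.3605/(0.3605 + 0.6736) = 0.3486.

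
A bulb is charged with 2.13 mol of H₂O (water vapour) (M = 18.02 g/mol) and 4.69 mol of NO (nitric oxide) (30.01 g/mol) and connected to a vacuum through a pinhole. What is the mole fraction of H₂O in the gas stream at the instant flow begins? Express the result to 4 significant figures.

Rate_i ∝ x_i/√M_i (Graham's law weighted by mole fraction), so the effusate composition follows n_i/√M_i.
So x_H₂O in the escaping gas = (n_H₂O/√M_H₂O) / Σ(n_i/√M_i)
= (2.13/√18.02) / (2.13/√18.02 + 4.69/√30.01) = 0.5018/(0.5018 + 0.8561) = 0.3695.

0.3695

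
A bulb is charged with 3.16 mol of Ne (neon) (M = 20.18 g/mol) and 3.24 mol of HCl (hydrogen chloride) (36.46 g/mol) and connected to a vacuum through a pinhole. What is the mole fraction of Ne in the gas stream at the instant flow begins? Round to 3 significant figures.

The effusion rate of species i is ∝ p_i/√M_i ∝ n_i/√M_i.
Mole fraction of Ne in the effusate = (n_Ne/√M_Ne) / (n_Ne/√M_Ne + n_HCl/√M_HCl)
= (3.16/√20.18) / (3.16/√20.18 + 3.24/√36.46) = 0.7034/(0.7034 + 0.5366) = 0.567.

0.567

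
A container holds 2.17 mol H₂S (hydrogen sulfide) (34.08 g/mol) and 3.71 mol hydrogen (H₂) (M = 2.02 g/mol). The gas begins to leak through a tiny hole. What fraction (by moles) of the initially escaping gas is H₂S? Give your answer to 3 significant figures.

Effusion rate of each component ∝ n_i/√M_i (partial pressure × 1/√M).
Mole fraction of H₂S in the effusate = (n_H₂S/√M_H₂S) / (n_H₂S/√M_H₂S + n_H₂/√M_H₂)
= (2.17/√34.08) / (2.17/√34.08 + 3.71/√2.02) = 0.3717/(0.3717 + 2.610) = 0.125.

0.125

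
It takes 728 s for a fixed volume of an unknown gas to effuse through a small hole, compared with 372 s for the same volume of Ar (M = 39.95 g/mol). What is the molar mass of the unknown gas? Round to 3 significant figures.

Graham's law gives t_X/t_Ar = √(M_X/M_Ar).
728/372 = 1.957 = √(M_X/39.95)
M_X = 39.95 × 1.957² = 39.95 × 3.830 = 153 g/mol

153 g/mol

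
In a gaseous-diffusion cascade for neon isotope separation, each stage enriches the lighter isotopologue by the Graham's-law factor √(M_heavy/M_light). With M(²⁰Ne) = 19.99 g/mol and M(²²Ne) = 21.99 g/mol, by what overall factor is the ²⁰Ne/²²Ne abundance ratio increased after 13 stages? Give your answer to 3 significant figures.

The single-stage factor is √(M_heavy/M_light), so 13 stages give [√(21.99/19.99)]^13 = (21.99/19.99)^(13/2).
= 1.10005^(13/2) = 1.86.

1.86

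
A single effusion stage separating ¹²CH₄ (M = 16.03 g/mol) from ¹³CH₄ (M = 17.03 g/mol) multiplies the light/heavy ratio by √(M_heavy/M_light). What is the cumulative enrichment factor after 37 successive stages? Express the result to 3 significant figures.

Overall factor = α^37 with α = √(17.03/16.03), i.e. (17.03/16.03)^(37/2).
= 1.06238^(37/2) = 3.06.

3.06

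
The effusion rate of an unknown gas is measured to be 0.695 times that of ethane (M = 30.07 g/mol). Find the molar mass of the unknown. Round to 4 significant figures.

Since effusion rate ∝ 1/√M, rate_X/rate_C₂H₆ = √(M_C₂H₆/M_X).
0.695 = √(30.07/M_X)
M_X = 30.07 / 0.695² = 30.07 / 0.4830 = 62.25 g/mol

62.25 g/mol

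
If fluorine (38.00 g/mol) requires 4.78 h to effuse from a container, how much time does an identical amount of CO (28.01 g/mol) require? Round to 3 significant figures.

Since effusion rate ∝ 1/√M, t_CO/t_F₂ = √(M_CO/M_F₂) = √(28.01/38.00) = √0.7371 = 0.8585.
So the time for CO is 4.78 × 0.8585 = 4.10 h.

4.10 h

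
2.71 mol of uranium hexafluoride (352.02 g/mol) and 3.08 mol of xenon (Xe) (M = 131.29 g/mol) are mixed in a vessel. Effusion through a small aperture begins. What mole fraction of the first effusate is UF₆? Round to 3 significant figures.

Rate_i ∝ x_i/√M_i (Graham's law weighted by mole fraction), so the effusate composition follows n_i/√M_i.
So x_UF₆ in the escaping gas = (n_UF₆/√M_UF₆) / Σ(n_i/√M_i)
= (2.71/√352.02) / (2.71/√352.02 + 3.08/√131.29) = 0.1444/(0.1444 + 0.2688) = 0.350.

0.350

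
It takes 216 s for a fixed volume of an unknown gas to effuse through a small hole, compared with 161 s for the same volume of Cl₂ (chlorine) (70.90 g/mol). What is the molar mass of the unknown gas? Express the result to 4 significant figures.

Using Graham's law: t_X/t_Cl₂ = √(M_X/M_Cl₂).
216/161 = 1.342 = √(M_X/70.90)
M_X = 70.90 × 1.342² = 70.90 × 1.800 = 127.6 g/mol

127.6 g/mol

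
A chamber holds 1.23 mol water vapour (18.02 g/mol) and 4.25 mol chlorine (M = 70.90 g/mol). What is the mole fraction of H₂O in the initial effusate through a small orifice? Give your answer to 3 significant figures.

0.365

Rate_i ∝ x_i/√M_i (Graham's law weighted by mole fraction), so the effusate composition follows n_i/√M_i.
Mole fraction of H₂O in the effusate = (n_H₂O/√M_H₂O) / (n_H₂O/√M_H₂O + n_Cl₂/√M_Cl₂)
= (1.23/√18.02) / (1.23/√18.02 + 4.25/√70.90) = 0.2898/(0.2898 + 0.5047) = 0.365.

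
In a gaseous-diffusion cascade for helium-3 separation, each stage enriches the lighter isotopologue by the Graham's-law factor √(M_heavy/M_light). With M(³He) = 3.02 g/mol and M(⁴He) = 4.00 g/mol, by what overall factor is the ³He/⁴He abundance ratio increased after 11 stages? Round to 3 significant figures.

Each stage multiplies the ratio by α = √(4.00/3.02), so after 11 stages the overall factor is α^11 = (4.00/3.02)^(11/2).
= 1.32450^(11/2) = 4.69.

4.69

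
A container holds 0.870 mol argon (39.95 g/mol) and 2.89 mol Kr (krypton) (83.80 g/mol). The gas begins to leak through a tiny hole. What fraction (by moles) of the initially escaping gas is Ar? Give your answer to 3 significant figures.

0.304

Effusion rate of each component ∝ n_i/√M_i (partial pressure × 1/√M).
x_Ar(eff) = (n_Ar/√M_Ar) / (n_Ar/√M_Ar + n_Kr/√M_Kr)
= (0.870/√39.95) / (0.870/√39.95 + 2.89/√83.80) = 0.1376/(0.1376 + 0.3157) = 0.304.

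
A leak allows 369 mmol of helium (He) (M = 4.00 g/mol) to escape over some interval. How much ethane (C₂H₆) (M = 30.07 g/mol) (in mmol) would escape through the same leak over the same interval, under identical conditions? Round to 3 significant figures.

135 mmol

By Graham's law, rate_C₂H₆/rate_He = √(M_He/M_C₂H₆) = √(4.00/30.07) = √0.1330 = 0.3647.
So the amount for C₂H₆ is 369 × 0.3647 = 135 mmol.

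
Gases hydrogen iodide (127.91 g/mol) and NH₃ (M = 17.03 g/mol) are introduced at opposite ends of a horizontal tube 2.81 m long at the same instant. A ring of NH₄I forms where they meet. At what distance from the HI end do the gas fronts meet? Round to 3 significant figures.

In equal time, each gas travels a distance ∝ its rate ∝ 1/√M, so d_HI/d_NH₃ = √(M_NH₃/M_HI) = √(17.03/127.91) = 0.3649.
With d_HI + d_NH₃ = 2.81 m, d_NH₃ = 2.81/(1 + 0.3649) = 2.059 m.
d_HI = 2.81 − 2.059 = 0.751 m.

0.751 m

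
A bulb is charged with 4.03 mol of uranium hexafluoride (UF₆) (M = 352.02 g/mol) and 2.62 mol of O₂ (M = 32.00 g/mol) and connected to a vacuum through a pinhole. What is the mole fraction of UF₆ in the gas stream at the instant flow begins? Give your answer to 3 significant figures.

Each component's effusion rate ∝ (its partial pressure)·(1/√M) ∝ n_i/√M_i.
x_UF₆(eff) = (n_UF₆/√M_UF₆) / (n_UF₆/√M_UF₆ + n_O₂/√M_O₂)
= (4.03/√352.02) / (4.03/√352.02 + 2.62/√32.00) = 0.2148/(0.2148 + 0.4632) = 0.317.

0.317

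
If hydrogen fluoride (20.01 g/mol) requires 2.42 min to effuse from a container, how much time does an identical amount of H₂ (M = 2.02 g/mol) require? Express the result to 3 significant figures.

From Graham's law, t_H₂/t_HF = √(M_H₂/M_HF) = √(2.02/20.01) = √0.1009 = 0.3177.
So the time for H₂ is 2.42 × 0.3177 = 0.769 min.

0.769 min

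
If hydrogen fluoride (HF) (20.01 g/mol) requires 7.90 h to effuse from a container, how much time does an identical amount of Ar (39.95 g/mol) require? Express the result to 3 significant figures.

11.2 h

Graham's law gives t_Ar/t_HF = √(M_Ar/M_HF) = √(39.95/20.01) = √1.997 = 1.413.
So the time for Ar is 7.90 × 1.413 = 11.2 h.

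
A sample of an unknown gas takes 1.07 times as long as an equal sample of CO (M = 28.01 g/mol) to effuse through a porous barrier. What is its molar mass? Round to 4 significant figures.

Using Graham's law: t_X/t_CO = √(M_X/M_CO).
1.07 = √(M_X/28.01)
M_X = 28.01 × 1.07² = 28.01 × 1.145 = 32.07 g/mol

32.07 g/mol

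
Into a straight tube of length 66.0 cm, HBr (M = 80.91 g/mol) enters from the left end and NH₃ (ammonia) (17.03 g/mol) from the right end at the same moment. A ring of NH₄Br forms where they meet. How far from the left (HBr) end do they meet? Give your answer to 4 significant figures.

20.76 cm

Distances travelled in equal time are proportional to diffusion rates, so d_HBr/d_NH₃ = √(M_NH₃/M_HBr) = √(17.03/80.91) = 0.4588.
With d_HBr + d_NH₃ = 66.0 cm, d_NH₃ = 66.0/(1 + 0.4588) = 45.24 cm.
d_HBr = 66.0 − 45.24 = 20.76 cm.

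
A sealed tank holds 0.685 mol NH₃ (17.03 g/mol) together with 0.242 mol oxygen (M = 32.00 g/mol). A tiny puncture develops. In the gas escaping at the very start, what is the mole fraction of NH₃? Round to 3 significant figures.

Effusion rate of each component ∝ n_i/√M_i (partial pressure × 1/√M).
Mole fraction of NH₃ in the effusate = (n_NH₃/√M_NH₃) / (n_NH₃/√M_NH₃ + n_O₂/√M_O₂)
= (0.685/√17.03) / (0.685/√17.03 + 0.242/√32.00) = 0.1660/(0.1660 + 0.04278) = 0.795.

0.795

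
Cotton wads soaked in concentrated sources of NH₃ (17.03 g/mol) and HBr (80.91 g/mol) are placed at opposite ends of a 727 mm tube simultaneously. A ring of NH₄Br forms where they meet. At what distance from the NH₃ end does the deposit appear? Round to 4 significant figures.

498.4 mm

Distances travelled in equal time are proportional to diffusion rates, so d_NH₃/d_HBr = √(M_HBr/M_NH₃) = √(80.91/17.03) = 2.180.
With d_NH₃ + d_HBr = 727 mm, d_HBr = 727/(1 + 2.180) = 228.6 mm.
d_NH₃ = 727 − 228.6 = 498.4 mm.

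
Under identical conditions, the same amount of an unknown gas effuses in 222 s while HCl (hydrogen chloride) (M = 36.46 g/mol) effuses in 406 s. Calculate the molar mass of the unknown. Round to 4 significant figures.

10.90 g/mol

Graham's law gives t_X/t_HCl = √(M_X/M_HCl).
222/406 = 0.5468 = √(M_X/36.46)
M_X = 36.46 × 0.5468² = 36.46 × 0.2990 = 10.90 g/mol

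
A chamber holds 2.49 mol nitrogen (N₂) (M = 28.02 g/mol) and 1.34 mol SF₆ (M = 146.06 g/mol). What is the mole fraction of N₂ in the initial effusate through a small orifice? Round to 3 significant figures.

The effusion rate of species i is ∝ p_i/√M_i ∝ n_i/√M_i.
So x_N₂ in the escaping gas = (n_N₂/√M_N₂) / Σ(n_i/√M_i)
= (2.49/√28.02) / (2.49/√28.02 + 1.34/√146.06) = 0.4704/(0.4704 + 0.1109) = 0.809.

0.809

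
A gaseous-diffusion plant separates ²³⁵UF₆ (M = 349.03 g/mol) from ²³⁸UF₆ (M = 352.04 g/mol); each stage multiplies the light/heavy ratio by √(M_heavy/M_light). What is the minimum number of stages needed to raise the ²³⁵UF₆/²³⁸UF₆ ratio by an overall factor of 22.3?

724

With α = √(352.04/349.03) per stage, ln α = ½ ln(1.00862) = 0.004293.
Need α^N ≥ 22.3 ⇒ N ≥ ln(22.3) / ln α = 3.105 / 0.004293 = 723.10.
So at least 724 stages are needed.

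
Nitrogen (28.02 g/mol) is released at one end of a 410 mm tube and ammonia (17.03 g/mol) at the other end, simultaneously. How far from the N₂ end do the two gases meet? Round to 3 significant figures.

In equal time, each gas travels a distance ∝ its rate ∝ 1/√M, so d_N₂/d_NH₃ = √(M_NH₃/M_N₂) = √(17.03/28.02) = 0.7796.
With d_N₂ + d_NH₃ = 410 mm, d_NH₃ = 410/(1 + 0.7796) = 230.4 mm.
d_N₂ = 410 − 230.4 = 180 mm.

180 mm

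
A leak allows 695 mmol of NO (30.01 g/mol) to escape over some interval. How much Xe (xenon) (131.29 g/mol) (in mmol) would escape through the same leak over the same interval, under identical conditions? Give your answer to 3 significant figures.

By Graham's law, rate_Xe/rate_NO = √(M_NO/M_Xe) = √(30.01/131.29) = √0.2286 = 0.4781.
So the amount for Xe is 695 × 0.4781 = 332 mmol.

332 mmol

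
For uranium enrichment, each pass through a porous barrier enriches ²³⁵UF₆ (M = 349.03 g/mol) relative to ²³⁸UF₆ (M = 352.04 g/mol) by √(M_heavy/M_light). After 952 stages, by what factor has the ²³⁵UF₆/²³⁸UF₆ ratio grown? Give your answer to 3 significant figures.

59.6

After 952 stages the ratio has grown by (√(352.04/349.03))^952 = (352.04/349.03)^(952/2).
= 1.00862^476 = 59.6.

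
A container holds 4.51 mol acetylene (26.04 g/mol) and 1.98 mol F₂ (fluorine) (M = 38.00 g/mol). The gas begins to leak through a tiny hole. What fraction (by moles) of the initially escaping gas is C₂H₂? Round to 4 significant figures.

0.7334

Each component's effusion rate ∝ (its partial pressure)·(1/√M) ∝ n_i/√M_i.
So x_C₂H₂ in the escaping gas = (n_C₂H₂/√M_C₂H₂) / Σ(n_i/√M_i)
= (4.51/√26.04) / (4.51/√26.04 + 1.98/√38.00) = 0.8838/(0.8838 + 0.3212) = 0.7334.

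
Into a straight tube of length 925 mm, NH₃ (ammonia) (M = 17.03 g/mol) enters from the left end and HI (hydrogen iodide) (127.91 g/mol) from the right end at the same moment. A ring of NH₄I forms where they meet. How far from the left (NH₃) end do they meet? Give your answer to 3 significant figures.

678 mm

Distances travelled in equal time are proportional to diffusion rates, so d_NH₃/d_HI = √(M_HI/M_NH₃) = √(127.91/17.03) = 2.741.
With d_NH₃ + d_HI = 925 mm, d_HI = 925/(1 + 2.741) = 247.3 mm.
d_NH₃ = 925 − 247.3 = 678 mm.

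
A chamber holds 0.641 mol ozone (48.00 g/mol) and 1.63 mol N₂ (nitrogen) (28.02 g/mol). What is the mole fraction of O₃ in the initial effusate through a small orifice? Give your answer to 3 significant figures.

0.231

The effusion rate of species i is ∝ p_i/√M_i ∝ n_i/√M_i.
x_O₃(eff) = (n_O₃/√M_O₃) / (n_O₃/√M_O₃ + n_N₂/√M_N₂)
= (0.641/√48.00) / (0.641/√48.00 + 1.63/√28.02) = 0.09252/(0.09252 + 0.3079) = 0.231.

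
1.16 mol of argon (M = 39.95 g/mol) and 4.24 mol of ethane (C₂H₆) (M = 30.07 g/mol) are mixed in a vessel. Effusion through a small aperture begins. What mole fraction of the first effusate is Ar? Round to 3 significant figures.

Rate_i ∝ x_i/√M_i (Graham's law weighted by mole fraction), so the effusate composition follows n_i/√M_i.
x_Ar(eff) = (n_Ar/√M_Ar) / (n_Ar/√M_Ar + n_C₂H₆/√M_C₂H₆)
= (1.16/√39.95) / (1.16/√39.95 + 4.24/√30.07) = 0.1835/(0.1835 + 0.7732) = 0.192.

0.192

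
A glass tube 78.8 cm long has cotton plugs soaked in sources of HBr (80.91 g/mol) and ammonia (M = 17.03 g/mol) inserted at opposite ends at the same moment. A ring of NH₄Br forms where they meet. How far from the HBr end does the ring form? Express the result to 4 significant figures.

Distances travelled in equal time are proportional to diffusion rates, so d_HBr/d_NH₃ = √(M_NH₃/M_HBr) = √(17.03/80.91) = 0.4588.
With d_HBr + d_NH₃ = 78.8 cm, d_NH₃ = 78.8/(1 + 0.4588) = 54.02 cm.
d_HBr = 78.8 − 54.02 = 24.78 cm.

24.78 cm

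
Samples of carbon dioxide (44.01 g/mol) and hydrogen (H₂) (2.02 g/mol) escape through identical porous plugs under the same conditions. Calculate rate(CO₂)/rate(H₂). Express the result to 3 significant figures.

Using Graham's law: rate_CO₂/rate_H₂ = √(M_H₂/M_CO₂) = √(2.02/44.01) = √0.04590 = 0.214.

0.214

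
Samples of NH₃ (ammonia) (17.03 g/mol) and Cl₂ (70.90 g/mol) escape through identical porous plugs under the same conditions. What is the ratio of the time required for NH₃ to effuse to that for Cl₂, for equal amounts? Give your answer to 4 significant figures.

0.4901

From Graham's law, t_NH₃/t_Cl₂ = √(M_NH₃/M_Cl₂) = √(17.03/70.90) = √0.2402 = 0.4901.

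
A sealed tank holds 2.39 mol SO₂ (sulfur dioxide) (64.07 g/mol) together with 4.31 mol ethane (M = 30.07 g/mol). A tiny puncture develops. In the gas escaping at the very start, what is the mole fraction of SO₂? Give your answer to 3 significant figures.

0.275

The effusion rate of species i is ∝ p_i/√M_i ∝ n_i/√M_i.
x_SO₂(eff) = (n_SO₂/√M_SO₂) / (n_SO₂/√M_SO₂ + n_C₂H₆/√M_C₂H₆)
= (2.39/√64.07) / (2.39/√64.07 + 4.31/√30.07) = 0.2986/(0.2986 + 0.7860) = 0.275.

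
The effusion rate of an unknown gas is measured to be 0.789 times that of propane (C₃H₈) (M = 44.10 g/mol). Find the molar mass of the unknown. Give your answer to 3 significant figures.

70.8 g/mol

From Graham's law, rate_X/rate_C₃H₈ = √(M_C₃H₈/M_X).
0.789 = √(44.10/M_X)
M_X = 44.10 / 0.789² = 44.10 / 0.6225 = 70.8 g/mol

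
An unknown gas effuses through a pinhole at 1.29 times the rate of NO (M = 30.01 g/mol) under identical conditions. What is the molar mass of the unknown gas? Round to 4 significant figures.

18.03 g/mol

Graham's law gives rate_X/rate_NO = √(M_NO/M_X).
1.29 = √(30.01/M_X)
M_X = 30.01 / 1.29² = 30.01 / 1.664 = 18.03 g/mol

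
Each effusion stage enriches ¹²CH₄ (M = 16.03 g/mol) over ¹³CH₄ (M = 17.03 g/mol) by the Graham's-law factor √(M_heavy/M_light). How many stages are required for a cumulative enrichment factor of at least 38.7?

Per stage α = (17.03/16.03)^(1/2) = 1.06238^0.5, giving ln α = 0.03026.
Need α^N ≥ 38.7 ⇒ N ≥ ln(38.7) / ln α = 3.656 / 0.03026 = 120.83.
Minimum whole number of stages: N = 121.

121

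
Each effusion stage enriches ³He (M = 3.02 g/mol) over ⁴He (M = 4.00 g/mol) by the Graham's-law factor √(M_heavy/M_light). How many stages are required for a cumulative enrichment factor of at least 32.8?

25

Per stage α = (4.00/3.02)^(1/2) = 1.32450^0.5, giving ln α = 0.1405.
Need α^N ≥ 32.8 ⇒ N ≥ ln(32.8) / ln α = 3.490 / 0.1405 = 24.84.
Rounding up, N = 25 stages.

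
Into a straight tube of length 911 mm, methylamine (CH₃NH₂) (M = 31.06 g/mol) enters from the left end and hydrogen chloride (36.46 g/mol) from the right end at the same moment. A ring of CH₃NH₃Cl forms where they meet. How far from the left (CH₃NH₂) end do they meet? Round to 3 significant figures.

The fronts meet when d_CH₃NH₂ + d_HCl = L with d_CH₃NH₂/d_HCl = √(M_HCl/M_CH₃NH₂) (Graham's law). Here √(M_HCl/M_CH₃NH₂) = √(36.46/31.06) = 1.083.
With d_CH₃NH₂ + d_HCl = 911 mm, d_HCl = 911/(1 + 1.083) = 437.3 mm.
d_CH₃NH₂ = 911 − 437.3 = 474 mm.

474 mm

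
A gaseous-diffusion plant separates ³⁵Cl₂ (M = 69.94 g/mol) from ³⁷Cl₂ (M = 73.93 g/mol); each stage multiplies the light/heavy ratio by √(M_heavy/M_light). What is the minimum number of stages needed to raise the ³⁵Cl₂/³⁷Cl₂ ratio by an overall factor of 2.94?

With α = √(73.93/69.94) per stage, ln α = ½ ln(1.05705) = 0.02774.
Need α^N ≥ 2.94 ⇒ N ≥ ln(2.94) / ln α = 1.078 / 0.02774 = 38.87.
Minimum whole number of stages: N = 39.

39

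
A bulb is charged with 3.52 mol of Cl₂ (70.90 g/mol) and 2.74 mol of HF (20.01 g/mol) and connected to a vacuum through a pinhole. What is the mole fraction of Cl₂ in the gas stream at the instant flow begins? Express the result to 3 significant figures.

0.406

Rate_i ∝ x_i/√M_i (Graham's law weighted by mole fraction), so the effusate composition follows n_i/√M_i.
So x_Cl₂ in the escaping gas = (n_Cl₂/√M_Cl₂) / Σ(n_i/√M_i)
= (3.52/√70.90) / (3.52/√70.90 + 2.74/√20.01) = 0.4180/(0.4180 + 0.6125) = 0.406.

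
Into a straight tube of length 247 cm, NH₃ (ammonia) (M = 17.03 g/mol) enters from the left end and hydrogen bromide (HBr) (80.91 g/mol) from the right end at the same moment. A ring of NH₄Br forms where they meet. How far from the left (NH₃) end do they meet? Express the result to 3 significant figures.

169 cm

Graham's law gives d_NH₃/d_HBr = rate_NH₃/rate_HBr = √(M_HBr/M_NH₃) = √(80.91/17.03) = 2.180.
With d_NH₃ + d_HBr = 247 cm, d_HBr = 247/(1 + 2.180) = 77.68 cm.
d_NH₃ = 247 − 77.68 = 169 cm.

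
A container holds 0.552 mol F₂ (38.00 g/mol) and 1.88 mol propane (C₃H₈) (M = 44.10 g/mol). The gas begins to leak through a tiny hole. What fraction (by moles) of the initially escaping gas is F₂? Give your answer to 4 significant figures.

Each component's effusion rate ∝ (its partial pressure)·(1/√M) ∝ n_i/√M_i.
x_F₂(eff) = (n_F₂/√M_F₂) / (n_F₂/√M_F₂ + n_C₃H₈/√M_C₃H₈)
= (0.552/√38.00) / (0.552/√38.00 + 1.88/√44.10) = 0.08955/(0.08955 + 0.2831) = 0.2403.

0.2403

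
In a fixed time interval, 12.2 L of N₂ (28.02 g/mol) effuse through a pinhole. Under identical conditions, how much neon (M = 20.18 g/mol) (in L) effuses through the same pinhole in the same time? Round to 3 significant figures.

Graham's law gives rate_Ne/rate_N₂ = √(M_N₂/M_Ne) = √(28.02/20.18) = √1.389 = 1.178.
So the volume for Ne is 12.2 × 1.178 = 14.4 L.

14.4 L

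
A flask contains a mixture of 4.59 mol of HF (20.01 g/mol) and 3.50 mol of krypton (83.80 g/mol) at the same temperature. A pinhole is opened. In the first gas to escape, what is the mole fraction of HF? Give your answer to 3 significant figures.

Each component's effusion rate ∝ (its partial pressure)·(1/√M) ∝ n_i/√M_i.
x_HF(eff) = (n_HF/√M_HF) / (n_HF/√M_HF + n_Kr/√M_Kr)
= (4.59/√20.01) / (4.59/√20.01 + 3.50/√83.80) = 1.026/(1.026 + 0.3823) = 0.729.

0.729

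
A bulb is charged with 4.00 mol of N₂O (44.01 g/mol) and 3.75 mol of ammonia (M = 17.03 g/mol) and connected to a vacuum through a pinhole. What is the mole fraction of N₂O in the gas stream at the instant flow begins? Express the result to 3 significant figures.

0.399

Each component's effusion rate ∝ (its partial pressure)·(1/√M) ∝ n_i/√M_i.
Mole fraction of N₂O in the effusate = (n_N₂O/√M_N₂O) / (n_N₂O/√M_N₂O + n_NH₃/√M_NH₃)
= (4.00/√44.01) / (4.00/√44.01 + 3.75/√17.03) = 0.6030/(0.6030 + 0.9087) = 0.399.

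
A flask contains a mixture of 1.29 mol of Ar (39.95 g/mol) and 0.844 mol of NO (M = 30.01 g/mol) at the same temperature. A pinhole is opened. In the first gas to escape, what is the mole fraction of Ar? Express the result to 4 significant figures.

The effusion rate of species i is ∝ p_i/√M_i ∝ n_i/√M_i.
Mole fraction of Ar in the effusate = (n_Ar/√M_Ar) / (n_Ar/√M_Ar + n_NO/√M_NO)
= (1.29/√39.95) / (1.29/√39.95 + 0.844/√30.01) = 0.2041/(0.2041 + 0.1541) = 0.5698.

0.5698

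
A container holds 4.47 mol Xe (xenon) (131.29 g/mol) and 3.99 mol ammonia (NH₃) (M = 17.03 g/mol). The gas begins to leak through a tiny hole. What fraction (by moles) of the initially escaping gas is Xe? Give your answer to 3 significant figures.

0.287

Each component's effusion rate ∝ (its partial pressure)·(1/√M) ∝ n_i/√M_i.
Mole fraction of Xe in the effusate = (n_Xe/√M_Xe) / (n_Xe/√M_Xe + n_NH₃/√M_NH₃)
= (4.47/√131.29) / (4.47/√131.29 + 3.99/√17.03) = 0.3901/(0.3901 + 0.9669) = 0.287.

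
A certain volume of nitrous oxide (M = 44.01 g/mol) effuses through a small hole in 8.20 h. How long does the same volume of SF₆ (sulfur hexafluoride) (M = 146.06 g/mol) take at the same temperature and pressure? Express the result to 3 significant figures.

14.9 h

By Graham's law, t_SF₆/t_N₂O = √(M_SF₆/M_N₂O) = √(146.06/44.01) = √3.319 = 1.822.
So the time for SF₆ is 8.20 × 1.822 = 14.9 h.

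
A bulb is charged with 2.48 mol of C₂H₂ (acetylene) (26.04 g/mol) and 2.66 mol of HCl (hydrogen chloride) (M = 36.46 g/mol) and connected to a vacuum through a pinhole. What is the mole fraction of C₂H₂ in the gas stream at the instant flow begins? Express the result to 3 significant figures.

Effusion rate of each component ∝ n_i/√M_i (partial pressure × 1/√M).
Mole fraction of C₂H₂ in the effusate = (n_C₂H₂/√M_C₂H₂) / (n_C₂H₂/√M_C₂H₂ + n_HCl/√M_HCl)
= (2.48/√26.04) / (2.48/√26.04 + 2.66/√36.46) = 0.4860/(0.4860 + 0.4405) = 0.525.

0.525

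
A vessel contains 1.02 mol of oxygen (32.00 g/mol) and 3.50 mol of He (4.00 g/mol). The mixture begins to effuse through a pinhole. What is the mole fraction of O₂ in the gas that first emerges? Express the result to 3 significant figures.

Each component's effusion rate ∝ (its partial pressure)·(1/√M) ∝ n_i/√M_i.
Mole fraction of O₂ in the effusate = (n_O₂/√M_O₂) / (n_O₂/√M_O₂ + n_He/√M_He)
= (1.02/√32.00) / (1.02/√32.00 + 3.50/√4.00) = 0.1803/(0.1803 + 1.750) = 0.0934.

0.0934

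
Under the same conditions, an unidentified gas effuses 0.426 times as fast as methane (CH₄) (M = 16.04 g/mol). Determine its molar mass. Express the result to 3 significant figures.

88.4 g/mol

From Graham's law, rate_X/rate_CH₄ = √(M_CH₄/M_X).
0.426 = √(16.04/M_X)
M_X = 16.04 / 0.426² = 16.04 / 0.1815 = 88.4 g/mol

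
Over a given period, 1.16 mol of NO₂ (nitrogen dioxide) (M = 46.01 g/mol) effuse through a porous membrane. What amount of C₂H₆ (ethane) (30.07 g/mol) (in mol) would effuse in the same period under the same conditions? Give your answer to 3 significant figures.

1.43 mol

Since effusion rate ∝ 1/√M, rate_C₂H₆/rate_NO₂ = √(M_NO₂/M_C₂H₆) = √(46.01/30.07) = √1.530 = 1.237.
So the amount for C₂H₆ is 1.16 × 1.237 = 1.43 mol.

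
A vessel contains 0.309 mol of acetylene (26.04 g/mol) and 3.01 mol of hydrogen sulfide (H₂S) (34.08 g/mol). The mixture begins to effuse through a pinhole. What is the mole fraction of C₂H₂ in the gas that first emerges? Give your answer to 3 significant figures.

The effusion rate of species i is ∝ p_i/√M_i ∝ n_i/√M_i.
So x_C₂H₂ in the escaping gas = (n_C₂H₂/√M_C₂H₂) / Σ(n_i/√M_i)
= (0.309/√26.04) / (0.309/√26.04 + 3.01/√34.08) = 0.06055/(0.06055 + 0.5156) = 0.105.

0.105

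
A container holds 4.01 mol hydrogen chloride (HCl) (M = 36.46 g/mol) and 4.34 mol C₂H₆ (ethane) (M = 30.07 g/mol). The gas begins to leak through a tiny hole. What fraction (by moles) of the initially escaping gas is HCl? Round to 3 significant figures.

Each component's effusion rate ∝ (its partial pressure)·(1/√M) ∝ n_i/√M_i.
So x_HCl in the escaping gas = (n_HCl/√M_HCl) / Σ(n_i/√M_i)
= (4.01/√36.46) / (4.01/√36.46 + 4.34/√30.07) = 0.6641/(0.6641 + 0.7914) = 0.456.

0.456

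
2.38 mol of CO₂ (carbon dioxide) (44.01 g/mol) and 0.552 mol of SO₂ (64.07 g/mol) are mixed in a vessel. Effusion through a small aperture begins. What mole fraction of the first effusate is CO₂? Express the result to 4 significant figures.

Each component's effusion rate ∝ (its partial pressure)·(1/√M) ∝ n_i/√M_i.
So x_CO₂ in the escaping gas = (n_CO₂/√M_CO₂) / Σ(n_i/√M_i)
= (2.38/√44.01) / (2.38/√44.01 + 0.552/√64.07) = 0.3588/(0.3588 + 0.06896) = 0.8388.

0.8388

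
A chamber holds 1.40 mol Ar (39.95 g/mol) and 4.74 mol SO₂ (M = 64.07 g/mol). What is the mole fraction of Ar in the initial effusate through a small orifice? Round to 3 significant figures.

0.272

The effusion rate of species i is ∝ p_i/√M_i ∝ n_i/√M_i.
Mole fraction of Ar in the effusate = (n_Ar/√M_Ar) / (n_Ar/√M_Ar + n_SO₂/√M_SO₂)
= (1.40/√39.95) / (1.40/√39.95 + 4.74/√64.07) = 0.2215/(0.2215 + 0.5922) = 0.272.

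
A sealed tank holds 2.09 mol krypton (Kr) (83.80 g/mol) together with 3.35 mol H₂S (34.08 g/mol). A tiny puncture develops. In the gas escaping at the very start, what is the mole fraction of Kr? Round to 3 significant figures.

0.285

Each component's effusion rate ∝ (its partial pressure)·(1/√M) ∝ n_i/√M_i.
x_Kr(eff) = (n_Kr/√M_Kr) / (n_Kr/√M_Kr + n_H₂S/√M_H₂S)
= (2.09/√83.80) / (2.09/√83.80 + 3.35/√34.08) = 0.2283/(0.2283 + 0.5738) = 0.285.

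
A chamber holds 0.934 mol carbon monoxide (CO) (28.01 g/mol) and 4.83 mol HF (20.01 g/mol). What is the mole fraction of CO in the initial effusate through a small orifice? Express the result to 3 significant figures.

The effusion rate of species i is ∝ p_i/√M_i ∝ n_i/√M_i.
x_CO(eff) = (n_CO/√M_CO) / (n_CO/√M_CO + n_HF/√M_HF)
= (0.934/√28.01) / (0.934/√28.01 + 4.83/√20.01) = 0.1765/(0.1765 + 1.080) = 0.140.

0.140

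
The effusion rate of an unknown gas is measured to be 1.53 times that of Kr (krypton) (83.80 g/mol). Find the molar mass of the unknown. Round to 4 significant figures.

From Graham's law, rate_X/rate_Kr = √(M_Kr/M_X).
1.53 = √(83.80/M_X)
M_X = 83.80 / 1.53² = 83.80 / 2.341 = 35.80 g/mol

35.80 g/mol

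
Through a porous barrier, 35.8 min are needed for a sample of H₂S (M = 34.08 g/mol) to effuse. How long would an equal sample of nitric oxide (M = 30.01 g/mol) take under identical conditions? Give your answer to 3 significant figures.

33.6 min

From Graham's law, t_NO/t_H₂S = √(M_NO/M_H₂S) = √(30.01/34.08) = √0.8806 = 0.9384.
So the time for NO is 35.8 × 0.9384 = 33.6 min.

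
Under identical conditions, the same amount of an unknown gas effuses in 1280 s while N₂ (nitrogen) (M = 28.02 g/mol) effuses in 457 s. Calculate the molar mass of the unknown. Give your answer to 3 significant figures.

By Graham's law, t_X/t_N₂ = √(M_X/M_N₂).
1280/457 = 2.801 = √(M_X/28.02)
M_X = 28.02 × 2.801² = 28.02 × 7.845 = 220 g/mol

220 g/mol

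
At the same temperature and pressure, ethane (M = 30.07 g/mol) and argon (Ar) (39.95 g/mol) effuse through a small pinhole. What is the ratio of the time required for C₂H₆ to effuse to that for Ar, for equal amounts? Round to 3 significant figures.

0.868

By Graham's law, t_C₂H₆/t_Ar = √(M_C₂H₆/M_Ar) = √(30.07/39.95) = √0.7527 = 0.868.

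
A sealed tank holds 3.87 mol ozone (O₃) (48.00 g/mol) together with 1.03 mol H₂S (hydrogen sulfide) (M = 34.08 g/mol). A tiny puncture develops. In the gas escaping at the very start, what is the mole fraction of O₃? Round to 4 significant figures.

Rate_i ∝ x_i/√M_i (Graham's law weighted by mole fraction), so the effusate composition follows n_i/√M_i.
x_O₃(eff) = (n_O₃/√M_O₃) / (n_O₃/√M_O₃ + n_H₂S/√M_H₂S)
= (3.87/√48.00) / (3.87/√48.00 + 1.03/√34.08) = 0.5586/(0.5586 + 0.1764) = 0.7600.

0.7600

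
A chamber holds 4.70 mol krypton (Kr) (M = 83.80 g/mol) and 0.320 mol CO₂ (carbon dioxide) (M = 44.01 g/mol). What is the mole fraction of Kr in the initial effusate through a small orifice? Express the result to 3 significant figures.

0.914

Effusion rate of each component ∝ n_i/√M_i (partial pressure × 1/√M).
So x_Kr in the escaping gas = (n_Kr/√M_Kr) / Σ(n_i/√M_i)
= (4.70/√83.80) / (4.70/√83.80 + 0.320/√44.01) = 0.5134/(0.5134 + 0.04824) = 0.914.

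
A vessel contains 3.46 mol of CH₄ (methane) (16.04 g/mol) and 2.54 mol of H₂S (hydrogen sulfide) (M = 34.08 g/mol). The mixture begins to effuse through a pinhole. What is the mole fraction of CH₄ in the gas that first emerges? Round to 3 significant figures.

Rate_i ∝ x_i/√M_i (Graham's law weighted by mole fraction), so the effusate composition follows n_i/√M_i.
So x_CH₄ in the escaping gas = (n_CH₄/√M_CH₄) / Σ(n_i/√M_i)
= (3.46/√16.04) / (3.46/√16.04 + 2.54/√34.08) = 0.8639/(0.8639 + 0.4351) = 0.665.

0.665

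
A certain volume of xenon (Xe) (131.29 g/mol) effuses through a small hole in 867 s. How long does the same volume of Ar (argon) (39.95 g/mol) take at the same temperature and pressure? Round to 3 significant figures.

478 s

Using Graham's law: t_Ar/t_Xe = √(M_Ar/M_Xe) = √(39.95/131.29) = √0.3043 = 0.5516.
So the time for Ar is 867 × 0.5516 = 478 s.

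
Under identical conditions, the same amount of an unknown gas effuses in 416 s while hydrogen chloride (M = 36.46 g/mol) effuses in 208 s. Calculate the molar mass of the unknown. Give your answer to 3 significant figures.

By Graham's law, t_X/t_HCl = √(M_X/M_HCl).
416/208 = 2.000 = √(M_X/36.46)
M_X = 36.46 × 2.000² = 36.46 × 4.000 = 146 g/mol

146 g/mol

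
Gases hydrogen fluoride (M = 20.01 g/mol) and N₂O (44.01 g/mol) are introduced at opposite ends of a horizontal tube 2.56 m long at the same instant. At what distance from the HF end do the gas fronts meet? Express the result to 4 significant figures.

Graham's law gives d_HF/d_N₂O = rate_HF/rate_N₂O = √(M_N₂O/M_HF) = √(44.01/20.01) = 1.483.
With d_HF + d_N₂O = 2.56 m, d_N₂O = 2.56/(1 + 1.483) = 1.031 m.
d_HF = 2.56 − 1.031 = 1.529 m.

1.529 m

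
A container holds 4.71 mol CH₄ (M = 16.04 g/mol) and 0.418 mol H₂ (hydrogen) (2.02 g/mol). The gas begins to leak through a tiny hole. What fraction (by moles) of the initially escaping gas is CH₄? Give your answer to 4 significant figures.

0.7999

Effusion rate of each component ∝ n_i/√M_i (partial pressure × 1/√M).
Mole fraction of CH₄ in the effusate = (n_CH₄/√M_CH₄) / (n_CH₄/√M_CH₄ + n_H₂/√M_H₂)
= (4.71/√16.04) / (4.71/√16.04 + 0.418/√2.02) = 1.176/(1.176 + 0.2941) = 0.7999.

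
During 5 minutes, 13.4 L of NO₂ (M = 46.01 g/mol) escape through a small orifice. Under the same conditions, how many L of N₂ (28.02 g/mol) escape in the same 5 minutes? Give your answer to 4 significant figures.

From Graham's law, rate_N₂/rate_NO₂ = √(M_NO₂/M_N₂) = √(46.01/28.02) = √1.642 = 1.281.
So the volume for N₂ is 13.4 × 1.281 = 17.17 L.

17.17 L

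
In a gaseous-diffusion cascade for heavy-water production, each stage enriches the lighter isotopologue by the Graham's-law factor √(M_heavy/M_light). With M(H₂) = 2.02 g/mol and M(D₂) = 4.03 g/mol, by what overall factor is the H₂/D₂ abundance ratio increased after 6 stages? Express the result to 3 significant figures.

After 6 stages the ratio has grown by (√(4.03/2.02))^6 = (4.03/2.02)^(6/2).
= 1.99505^3 = 7.94.

7.94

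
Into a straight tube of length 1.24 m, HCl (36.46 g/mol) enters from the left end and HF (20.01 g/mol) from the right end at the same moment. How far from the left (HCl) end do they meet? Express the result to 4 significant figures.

0.5277 m

Graham's law gives d_HCl/d_HF = rate_HCl/rate_HF = √(M_HF/M_HCl) = √(20.01/36.46) = 0.7408.
With d_HCl + d_HF = 1.24 m, d_HF = 1.24/(1 + 0.7408) = 0.7123 m.
d_HCl = 1.24 − 0.7123 = 0.5277 m.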